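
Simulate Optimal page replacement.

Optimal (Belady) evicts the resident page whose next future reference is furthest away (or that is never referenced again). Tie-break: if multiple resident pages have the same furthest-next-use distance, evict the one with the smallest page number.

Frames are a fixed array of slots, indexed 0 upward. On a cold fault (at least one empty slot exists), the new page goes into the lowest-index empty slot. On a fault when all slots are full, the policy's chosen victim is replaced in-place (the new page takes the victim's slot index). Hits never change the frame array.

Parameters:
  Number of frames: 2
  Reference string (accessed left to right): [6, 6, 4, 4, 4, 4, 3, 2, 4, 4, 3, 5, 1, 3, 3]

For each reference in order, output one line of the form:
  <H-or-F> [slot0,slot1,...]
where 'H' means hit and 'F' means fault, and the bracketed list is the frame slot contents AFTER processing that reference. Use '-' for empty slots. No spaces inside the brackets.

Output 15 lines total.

F [6,-]
H [6,-]
F [6,4]
H [6,4]
H [6,4]
H [6,4]
F [3,4]
F [2,4]
H [2,4]
H [2,4]
F [3,4]
F [3,5]
F [3,1]
H [3,1]
H [3,1]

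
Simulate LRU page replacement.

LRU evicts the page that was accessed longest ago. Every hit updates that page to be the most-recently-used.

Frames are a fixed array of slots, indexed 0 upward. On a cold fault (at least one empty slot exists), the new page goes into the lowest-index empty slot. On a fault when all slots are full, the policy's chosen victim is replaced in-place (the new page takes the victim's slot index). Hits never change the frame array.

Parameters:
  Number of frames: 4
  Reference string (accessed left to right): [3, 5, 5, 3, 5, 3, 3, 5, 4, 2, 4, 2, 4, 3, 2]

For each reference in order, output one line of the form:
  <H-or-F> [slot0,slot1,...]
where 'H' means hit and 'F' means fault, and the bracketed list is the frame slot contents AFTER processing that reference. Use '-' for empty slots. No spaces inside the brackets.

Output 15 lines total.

F [3,-,-,-]
F [3,5,-,-]
H [3,5,-,-]
H [3,5,-,-]
H [3,5,-,-]
H [3,5,-,-]
H [3,5,-,-]
H [3,5,-,-]
F [3,5,4,-]
F [3,5,4,2]
H [3,5,4,2]
H [3,5,4,2]
H [3,5,4,2]
H [3,5,4,2]
H [3,5,4,2]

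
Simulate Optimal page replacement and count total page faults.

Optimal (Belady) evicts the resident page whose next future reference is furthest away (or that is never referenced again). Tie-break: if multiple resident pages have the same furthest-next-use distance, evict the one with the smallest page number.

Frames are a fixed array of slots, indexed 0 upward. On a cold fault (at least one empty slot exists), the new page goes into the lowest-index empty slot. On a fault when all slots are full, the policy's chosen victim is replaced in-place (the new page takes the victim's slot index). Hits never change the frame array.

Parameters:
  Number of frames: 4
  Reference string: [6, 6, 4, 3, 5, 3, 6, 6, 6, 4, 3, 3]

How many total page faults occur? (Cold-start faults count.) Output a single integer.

Answer: 4

Derivation:
Step 0: ref 6 → FAULT, frames=[6,-,-,-]
Step 1: ref 6 → HIT, frames=[6,-,-,-]
Step 2: ref 4 → FAULT, frames=[6,4,-,-]
Step 3: ref 3 → FAULT, frames=[6,4,3,-]
Step 4: ref 5 → FAULT, frames=[6,4,3,5]
Step 5: ref 3 → HIT, frames=[6,4,3,5]
Step 6: ref 6 → HIT, frames=[6,4,3,5]
Step 7: ref 6 → HIT, frames=[6,4,3,5]
Step 8: ref 6 → HIT, frames=[6,4,3,5]
Step 9: ref 4 → HIT, frames=[6,4,3,5]
Step 10: ref 3 → HIT, frames=[6,4,3,5]
Step 11: ref 3 → HIT, frames=[6,4,3,5]
Total faults: 4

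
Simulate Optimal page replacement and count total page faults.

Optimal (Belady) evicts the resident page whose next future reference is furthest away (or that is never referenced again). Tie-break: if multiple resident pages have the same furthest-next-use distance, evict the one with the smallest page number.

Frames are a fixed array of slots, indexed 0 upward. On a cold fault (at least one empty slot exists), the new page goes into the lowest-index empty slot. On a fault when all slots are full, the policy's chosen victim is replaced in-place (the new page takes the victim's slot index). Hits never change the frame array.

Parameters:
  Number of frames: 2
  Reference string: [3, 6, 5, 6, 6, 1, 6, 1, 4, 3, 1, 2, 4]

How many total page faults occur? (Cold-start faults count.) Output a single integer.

Answer: 8

Derivation:
Step 0: ref 3 → FAULT, frames=[3,-]
Step 1: ref 6 → FAULT, frames=[3,6]
Step 2: ref 5 → FAULT (evict 3), frames=[5,6]
Step 3: ref 6 → HIT, frames=[5,6]
Step 4: ref 6 → HIT, frames=[5,6]
Step 5: ref 1 → FAULT (evict 5), frames=[1,6]
Step 6: ref 6 → HIT, frames=[1,6]
Step 7: ref 1 → HIT, frames=[1,6]
Step 8: ref 4 → FAULT (evict 6), frames=[1,4]
Step 9: ref 3 → FAULT (evict 4), frames=[1,3]
Step 10: ref 1 → HIT, frames=[1,3]
Step 11: ref 2 → FAULT (evict 1), frames=[2,3]
Step 12: ref 4 → FAULT (evict 2), frames=[4,3]
Total faults: 8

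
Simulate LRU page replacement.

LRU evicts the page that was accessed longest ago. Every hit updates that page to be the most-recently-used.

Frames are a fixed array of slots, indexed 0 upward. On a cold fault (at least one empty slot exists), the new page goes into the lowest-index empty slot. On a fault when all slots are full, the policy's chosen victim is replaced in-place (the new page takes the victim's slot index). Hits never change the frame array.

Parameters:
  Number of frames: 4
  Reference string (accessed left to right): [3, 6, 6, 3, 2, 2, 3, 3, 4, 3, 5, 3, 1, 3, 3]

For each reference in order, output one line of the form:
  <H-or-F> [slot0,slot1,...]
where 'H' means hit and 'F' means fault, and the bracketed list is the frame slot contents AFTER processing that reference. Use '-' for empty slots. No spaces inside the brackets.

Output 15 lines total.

F [3,-,-,-]
F [3,6,-,-]
H [3,6,-,-]
H [3,6,-,-]
F [3,6,2,-]
H [3,6,2,-]
H [3,6,2,-]
H [3,6,2,-]
F [3,6,2,4]
H [3,6,2,4]
F [3,5,2,4]
H [3,5,2,4]
F [3,5,1,4]
H [3,5,1,4]
H [3,5,1,4]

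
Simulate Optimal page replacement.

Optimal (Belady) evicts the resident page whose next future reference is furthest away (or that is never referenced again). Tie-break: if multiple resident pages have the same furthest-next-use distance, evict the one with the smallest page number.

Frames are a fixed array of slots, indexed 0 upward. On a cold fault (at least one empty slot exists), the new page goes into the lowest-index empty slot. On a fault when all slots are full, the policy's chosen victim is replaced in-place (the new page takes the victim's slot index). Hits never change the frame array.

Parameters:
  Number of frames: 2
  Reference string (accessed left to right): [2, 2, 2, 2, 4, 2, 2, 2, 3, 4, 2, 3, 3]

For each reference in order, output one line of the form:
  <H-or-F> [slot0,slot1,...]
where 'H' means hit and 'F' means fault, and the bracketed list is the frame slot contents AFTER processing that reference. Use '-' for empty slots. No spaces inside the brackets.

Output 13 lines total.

F [2,-]
H [2,-]
H [2,-]
H [2,-]
F [2,4]
H [2,4]
H [2,4]
H [2,4]
F [3,4]
H [3,4]
F [3,2]
H [3,2]
H [3,2]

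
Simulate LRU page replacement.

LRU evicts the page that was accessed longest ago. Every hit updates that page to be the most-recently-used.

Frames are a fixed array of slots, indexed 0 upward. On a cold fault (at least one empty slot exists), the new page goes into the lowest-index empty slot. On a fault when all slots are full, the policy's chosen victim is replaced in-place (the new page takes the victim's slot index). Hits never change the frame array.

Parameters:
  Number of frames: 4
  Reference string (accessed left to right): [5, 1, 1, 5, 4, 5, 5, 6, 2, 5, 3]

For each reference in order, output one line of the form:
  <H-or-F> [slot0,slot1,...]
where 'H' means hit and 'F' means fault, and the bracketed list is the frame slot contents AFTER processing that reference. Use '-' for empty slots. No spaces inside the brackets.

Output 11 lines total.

F [5,-,-,-]
F [5,1,-,-]
H [5,1,-,-]
H [5,1,-,-]
F [5,1,4,-]
H [5,1,4,-]
H [5,1,4,-]
F [5,1,4,6]
F [5,2,4,6]
H [5,2,4,6]
F [5,2,3,6]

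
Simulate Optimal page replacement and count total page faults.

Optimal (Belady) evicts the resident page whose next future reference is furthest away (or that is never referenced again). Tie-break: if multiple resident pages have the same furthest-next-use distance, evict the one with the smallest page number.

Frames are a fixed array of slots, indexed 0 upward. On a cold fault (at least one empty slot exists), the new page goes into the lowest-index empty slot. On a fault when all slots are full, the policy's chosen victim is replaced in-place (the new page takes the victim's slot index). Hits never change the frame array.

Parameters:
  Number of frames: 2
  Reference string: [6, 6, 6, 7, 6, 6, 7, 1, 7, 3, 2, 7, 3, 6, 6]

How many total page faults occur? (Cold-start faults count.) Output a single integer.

Step 0: ref 6 → FAULT, frames=[6,-]
Step 1: ref 6 → HIT, frames=[6,-]
Step 2: ref 6 → HIT, frames=[6,-]
Step 3: ref 7 → FAULT, frames=[6,7]
Step 4: ref 6 → HIT, frames=[6,7]
Step 5: ref 6 → HIT, frames=[6,7]
Step 6: ref 7 → HIT, frames=[6,7]
Step 7: ref 1 → FAULT (evict 6), frames=[1,7]
Step 8: ref 7 → HIT, frames=[1,7]
Step 9: ref 3 → FAULT (evict 1), frames=[3,7]
Step 10: ref 2 → FAULT (evict 3), frames=[2,7]
Step 11: ref 7 → HIT, frames=[2,7]
Step 12: ref 3 → FAULT (evict 2), frames=[3,7]
Step 13: ref 6 → FAULT (evict 3), frames=[6,7]
Step 14: ref 6 → HIT, frames=[6,7]
Total faults: 7

Answer: 7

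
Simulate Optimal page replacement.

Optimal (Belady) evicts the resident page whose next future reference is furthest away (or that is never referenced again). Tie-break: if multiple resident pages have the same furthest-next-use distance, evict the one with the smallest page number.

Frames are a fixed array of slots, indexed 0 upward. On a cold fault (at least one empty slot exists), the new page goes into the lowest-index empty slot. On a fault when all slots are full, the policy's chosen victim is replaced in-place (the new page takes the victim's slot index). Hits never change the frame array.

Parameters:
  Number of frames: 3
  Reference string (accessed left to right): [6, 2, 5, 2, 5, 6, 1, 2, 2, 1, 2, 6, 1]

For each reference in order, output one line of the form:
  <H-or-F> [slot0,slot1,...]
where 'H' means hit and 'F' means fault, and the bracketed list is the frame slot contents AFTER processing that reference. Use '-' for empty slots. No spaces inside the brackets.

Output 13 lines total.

F [6,-,-]
F [6,2,-]
F [6,2,5]
H [6,2,5]
H [6,2,5]
H [6,2,5]
F [6,2,1]
H [6,2,1]
H [6,2,1]
H [6,2,1]
H [6,2,1]
H [6,2,1]
H [6,2,1]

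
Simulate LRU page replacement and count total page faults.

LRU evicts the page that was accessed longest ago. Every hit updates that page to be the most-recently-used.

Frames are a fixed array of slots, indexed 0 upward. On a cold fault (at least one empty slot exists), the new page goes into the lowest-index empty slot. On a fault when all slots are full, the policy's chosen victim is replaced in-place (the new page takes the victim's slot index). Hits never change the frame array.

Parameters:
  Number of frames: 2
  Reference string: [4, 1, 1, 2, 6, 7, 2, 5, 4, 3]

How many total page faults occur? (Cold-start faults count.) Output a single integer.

Step 0: ref 4 → FAULT, frames=[4,-]
Step 1: ref 1 → FAULT, frames=[4,1]
Step 2: ref 1 → HIT, frames=[4,1]
Step 3: ref 2 → FAULT (evict 4), frames=[2,1]
Step 4: ref 6 → FAULT (evict 1), frames=[2,6]
Step 5: ref 7 → FAULT (evict 2), frames=[7,6]
Step 6: ref 2 → FAULT (evict 6), frames=[7,2]
Step 7: ref 5 → FAULT (evict 7), frames=[5,2]
Step 8: ref 4 → FAULT (evict 2), frames=[5,4]
Step 9: ref 3 → FAULT (evict 5), frames=[3,4]
Total faults: 9

Answer: 9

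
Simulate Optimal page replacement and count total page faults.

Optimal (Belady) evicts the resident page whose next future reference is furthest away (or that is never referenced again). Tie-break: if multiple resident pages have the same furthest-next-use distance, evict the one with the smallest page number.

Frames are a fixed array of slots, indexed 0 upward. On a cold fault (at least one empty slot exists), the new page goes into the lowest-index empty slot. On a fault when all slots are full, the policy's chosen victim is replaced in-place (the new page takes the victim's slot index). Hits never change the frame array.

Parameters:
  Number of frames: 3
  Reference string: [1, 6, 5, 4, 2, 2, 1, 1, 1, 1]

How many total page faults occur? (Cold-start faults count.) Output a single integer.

Answer: 5

Derivation:
Step 0: ref 1 → FAULT, frames=[1,-,-]
Step 1: ref 6 → FAULT, frames=[1,6,-]
Step 2: ref 5 → FAULT, frames=[1,6,5]
Step 3: ref 4 → FAULT (evict 5), frames=[1,6,4]
Step 4: ref 2 → FAULT (evict 4), frames=[1,6,2]
Step 5: ref 2 → HIT, frames=[1,6,2]
Step 6: ref 1 → HIT, frames=[1,6,2]
Step 7: ref 1 → HIT, frames=[1,6,2]
Step 8: ref 1 → HIT, frames=[1,6,2]
Step 9: ref 1 → HIT, frames=[1,6,2]
Total faults: 5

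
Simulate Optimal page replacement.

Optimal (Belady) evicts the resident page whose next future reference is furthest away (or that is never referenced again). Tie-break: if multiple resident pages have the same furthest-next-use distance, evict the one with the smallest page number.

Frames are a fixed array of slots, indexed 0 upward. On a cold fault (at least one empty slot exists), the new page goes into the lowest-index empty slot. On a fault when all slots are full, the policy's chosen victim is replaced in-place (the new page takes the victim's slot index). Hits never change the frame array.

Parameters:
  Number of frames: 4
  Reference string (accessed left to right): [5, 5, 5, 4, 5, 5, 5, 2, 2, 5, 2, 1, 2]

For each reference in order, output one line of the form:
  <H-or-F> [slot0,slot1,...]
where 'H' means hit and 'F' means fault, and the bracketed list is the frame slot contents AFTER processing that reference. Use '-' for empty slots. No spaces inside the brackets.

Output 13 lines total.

F [5,-,-,-]
H [5,-,-,-]
H [5,-,-,-]
F [5,4,-,-]
H [5,4,-,-]
H [5,4,-,-]
H [5,4,-,-]
F [5,4,2,-]
H [5,4,2,-]
H [5,4,2,-]
H [5,4,2,-]
F [5,4,2,1]
H [5,4,2,1]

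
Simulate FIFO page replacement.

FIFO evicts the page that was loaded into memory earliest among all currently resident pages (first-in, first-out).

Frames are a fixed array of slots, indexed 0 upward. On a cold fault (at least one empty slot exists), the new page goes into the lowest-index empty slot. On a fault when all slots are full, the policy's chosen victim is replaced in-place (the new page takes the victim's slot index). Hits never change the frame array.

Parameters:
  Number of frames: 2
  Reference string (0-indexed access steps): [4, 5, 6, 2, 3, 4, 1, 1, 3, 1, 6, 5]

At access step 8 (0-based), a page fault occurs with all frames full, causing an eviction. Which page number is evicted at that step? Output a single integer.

Step 0: ref 4 -> FAULT, frames=[4,-]
Step 1: ref 5 -> FAULT, frames=[4,5]
Step 2: ref 6 -> FAULT, evict 4, frames=[6,5]
Step 3: ref 2 -> FAULT, evict 5, frames=[6,2]
Step 4: ref 3 -> FAULT, evict 6, frames=[3,2]
Step 5: ref 4 -> FAULT, evict 2, frames=[3,4]
Step 6: ref 1 -> FAULT, evict 3, frames=[1,4]
Step 7: ref 1 -> HIT, frames=[1,4]
Step 8: ref 3 -> FAULT, evict 4, frames=[1,3]
At step 8: evicted page 4

Answer: 4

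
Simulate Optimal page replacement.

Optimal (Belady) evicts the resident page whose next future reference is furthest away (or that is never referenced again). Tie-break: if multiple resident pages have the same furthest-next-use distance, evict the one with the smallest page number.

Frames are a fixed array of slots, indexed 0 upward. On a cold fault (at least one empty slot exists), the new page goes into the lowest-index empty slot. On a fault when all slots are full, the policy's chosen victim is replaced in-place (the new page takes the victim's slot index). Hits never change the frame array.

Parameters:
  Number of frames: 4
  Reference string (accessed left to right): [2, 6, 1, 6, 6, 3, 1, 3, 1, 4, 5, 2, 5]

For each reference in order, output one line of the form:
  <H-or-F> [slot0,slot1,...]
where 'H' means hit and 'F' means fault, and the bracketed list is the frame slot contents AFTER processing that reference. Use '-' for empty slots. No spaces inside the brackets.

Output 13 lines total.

F [2,-,-,-]
F [2,6,-,-]
F [2,6,1,-]
H [2,6,1,-]
H [2,6,1,-]
F [2,6,1,3]
H [2,6,1,3]
H [2,6,1,3]
H [2,6,1,3]
F [2,6,4,3]
F [2,6,4,5]
H [2,6,4,5]
H [2,6,4,5]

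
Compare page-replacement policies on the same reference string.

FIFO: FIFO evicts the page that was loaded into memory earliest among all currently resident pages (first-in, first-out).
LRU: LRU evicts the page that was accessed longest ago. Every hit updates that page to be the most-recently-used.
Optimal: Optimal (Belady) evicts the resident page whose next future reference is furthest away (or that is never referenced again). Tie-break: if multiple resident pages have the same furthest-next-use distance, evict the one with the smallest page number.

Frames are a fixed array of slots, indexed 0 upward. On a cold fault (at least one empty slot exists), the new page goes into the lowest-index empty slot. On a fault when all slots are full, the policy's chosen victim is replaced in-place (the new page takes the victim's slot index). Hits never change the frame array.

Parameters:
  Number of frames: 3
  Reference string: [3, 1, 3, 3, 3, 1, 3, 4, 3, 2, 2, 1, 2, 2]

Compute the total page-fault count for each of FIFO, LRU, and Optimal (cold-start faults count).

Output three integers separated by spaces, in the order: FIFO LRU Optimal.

Answer: 4 5 4

Derivation:
--- FIFO ---
  step 0: ref 3 -> FAULT, frames=[3,-,-] (faults so far: 1)
  step 1: ref 1 -> FAULT, frames=[3,1,-] (faults so far: 2)
  step 2: ref 3 -> HIT, frames=[3,1,-] (faults so far: 2)
  step 3: ref 3 -> HIT, frames=[3,1,-] (faults so far: 2)
  step 4: ref 3 -> HIT, frames=[3,1,-] (faults so far: 2)
  step 5: ref 1 -> HIT, frames=[3,1,-] (faults so far: 2)
  step 6: ref 3 -> HIT, frames=[3,1,-] (faults so far: 2)
  step 7: ref 4 -> FAULT, frames=[3,1,4] (faults so far: 3)
  step 8: ref 3 -> HIT, frames=[3,1,4] (faults so far: 3)
  step 9: ref 2 -> FAULT, evict 3, frames=[2,1,4] (faults so far: 4)
  step 10: ref 2 -> HIT, frames=[2,1,4] (faults so far: 4)
  step 11: ref 1 -> HIT, frames=[2,1,4] (faults so far: 4)
  step 12: ref 2 -> HIT, frames=[2,1,4] (faults so far: 4)
  step 13: ref 2 -> HIT, frames=[2,1,4] (faults so far: 4)
  FIFO total faults: 4
--- LRU ---
  step 0: ref 3 -> FAULT, frames=[3,-,-] (faults so far: 1)
  step 1: ref 1 -> FAULT, frames=[3,1,-] (faults so far: 2)
  step 2: ref 3 -> HIT, frames=[3,1,-] (faults so far: 2)
  step 3: ref 3 -> HIT, frames=[3,1,-] (faults so far: 2)
  step 4: ref 3 -> HIT, frames=[3,1,-] (faults so far: 2)
  step 5: ref 1 -> HIT, frames=[3,1,-] (faults so far: 2)
  step 6: ref 3 -> HIT, frames=[3,1,-] (faults so far: 2)
  step 7: ref 4 -> FAULT, frames=[3,1,4] (faults so far: 3)
  step 8: ref 3 -> HIT, frames=[3,1,4] (faults so far: 3)
  step 9: ref 2 -> FAULT, evict 1, frames=[3,2,4] (faults so far: 4)
  step 10: ref 2 -> HIT, frames=[3,2,4] (faults so far: 4)
  step 11: ref 1 -> FAULT, evict 4, frames=[3,2,1] (faults so far: 5)
  step 12: ref 2 -> HIT, frames=[3,2,1] (faults so far: 5)
  step 13: ref 2 -> HIT, frames=[3,2,1] (faults so far: 5)
  LRU total faults: 5
--- Optimal ---
  step 0: ref 3 -> FAULT, frames=[3,-,-] (faults so far: 1)
  step 1: ref 1 -> FAULT, frames=[3,1,-] (faults so far: 2)
  step 2: ref 3 -> HIT, frames=[3,1,-] (faults so far: 2)
  step 3: ref 3 -> HIT, frames=[3,1,-] (faults so far: 2)
  step 4: ref 3 -> HIT, frames=[3,1,-] (faults so far: 2)
  step 5: ref 1 -> HIT, frames=[3,1,-] (faults so far: 2)
  step 6: ref 3 -> HIT, frames=[3,1,-] (faults so far: 2)
  step 7: ref 4 -> FAULT, frames=[3,1,4] (faults so far: 3)
  step 8: ref 3 -> HIT, frames=[3,1,4] (faults so far: 3)
  step 9: ref 2 -> FAULT, evict 3, frames=[2,1,4] (faults so far: 4)
  step 10: ref 2 -> HIT, frames=[2,1,4] (faults so far: 4)
  step 11: ref 1 -> HIT, frames=[2,1,4] (faults so far: 4)
  step 12: ref 2 -> HIT, frames=[2,1,4] (faults so far: 4)
  step 13: ref 2 -> HIT, frames=[2,1,4] (faults so far: 4)
  Optimal total faults: 4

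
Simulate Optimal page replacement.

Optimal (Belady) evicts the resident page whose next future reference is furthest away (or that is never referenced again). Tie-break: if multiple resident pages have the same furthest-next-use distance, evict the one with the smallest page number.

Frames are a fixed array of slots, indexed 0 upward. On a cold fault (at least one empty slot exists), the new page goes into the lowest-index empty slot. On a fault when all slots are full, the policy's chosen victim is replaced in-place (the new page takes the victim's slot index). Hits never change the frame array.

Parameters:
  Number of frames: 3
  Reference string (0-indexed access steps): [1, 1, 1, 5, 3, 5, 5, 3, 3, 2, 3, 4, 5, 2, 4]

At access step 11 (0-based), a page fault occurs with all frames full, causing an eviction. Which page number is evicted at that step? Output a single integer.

Answer: 3

Derivation:
Step 0: ref 1 -> FAULT, frames=[1,-,-]
Step 1: ref 1 -> HIT, frames=[1,-,-]
Step 2: ref 1 -> HIT, frames=[1,-,-]
Step 3: ref 5 -> FAULT, frames=[1,5,-]
Step 4: ref 3 -> FAULT, frames=[1,5,3]
Step 5: ref 5 -> HIT, frames=[1,5,3]
Step 6: ref 5 -> HIT, frames=[1,5,3]
Step 7: ref 3 -> HIT, frames=[1,5,3]
Step 8: ref 3 -> HIT, frames=[1,5,3]
Step 9: ref 2 -> FAULT, evict 1, frames=[2,5,3]
Step 10: ref 3 -> HIT, frames=[2,5,3]
Step 11: ref 4 -> FAULT, evict 3, frames=[2,5,4]
At step 11: evicted page 3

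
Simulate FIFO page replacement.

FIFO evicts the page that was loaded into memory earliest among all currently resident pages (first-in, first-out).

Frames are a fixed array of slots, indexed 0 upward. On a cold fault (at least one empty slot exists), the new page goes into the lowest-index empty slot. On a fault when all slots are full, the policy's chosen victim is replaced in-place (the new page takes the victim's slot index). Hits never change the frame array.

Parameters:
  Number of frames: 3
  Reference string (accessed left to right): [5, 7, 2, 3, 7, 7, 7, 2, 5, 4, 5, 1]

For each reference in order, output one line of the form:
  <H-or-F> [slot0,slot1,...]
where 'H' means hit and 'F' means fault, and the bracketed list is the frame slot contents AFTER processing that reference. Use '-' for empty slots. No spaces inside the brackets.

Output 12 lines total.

F [5,-,-]
F [5,7,-]
F [5,7,2]
F [3,7,2]
H [3,7,2]
H [3,7,2]
H [3,7,2]
H [3,7,2]
F [3,5,2]
F [3,5,4]
H [3,5,4]
F [1,5,4]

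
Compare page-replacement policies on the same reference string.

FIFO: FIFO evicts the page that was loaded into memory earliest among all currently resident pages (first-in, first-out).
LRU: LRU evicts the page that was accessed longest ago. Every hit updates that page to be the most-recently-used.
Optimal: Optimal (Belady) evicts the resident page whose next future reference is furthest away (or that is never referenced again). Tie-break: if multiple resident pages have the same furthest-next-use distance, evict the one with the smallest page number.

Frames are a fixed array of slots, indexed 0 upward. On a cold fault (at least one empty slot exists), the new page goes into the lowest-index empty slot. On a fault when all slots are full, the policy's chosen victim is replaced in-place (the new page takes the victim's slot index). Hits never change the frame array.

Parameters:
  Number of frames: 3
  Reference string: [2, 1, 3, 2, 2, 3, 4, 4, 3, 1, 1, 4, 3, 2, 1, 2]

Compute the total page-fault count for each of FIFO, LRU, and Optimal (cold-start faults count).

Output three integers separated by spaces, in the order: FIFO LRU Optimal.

Answer: 6 7 5

Derivation:
--- FIFO ---
  step 0: ref 2 -> FAULT, frames=[2,-,-] (faults so far: 1)
  step 1: ref 1 -> FAULT, frames=[2,1,-] (faults so far: 2)
  step 2: ref 3 -> FAULT, frames=[2,1,3] (faults so far: 3)
  step 3: ref 2 -> HIT, frames=[2,1,3] (faults so far: 3)
  step 4: ref 2 -> HIT, frames=[2,1,3] (faults so far: 3)
  step 5: ref 3 -> HIT, frames=[2,1,3] (faults so far: 3)
  step 6: ref 4 -> FAULT, evict 2, frames=[4,1,3] (faults so far: 4)
  step 7: ref 4 -> HIT, frames=[4,1,3] (faults so far: 4)
  step 8: ref 3 -> HIT, frames=[4,1,3] (faults so far: 4)
  step 9: ref 1 -> HIT, frames=[4,1,3] (faults so far: 4)
  step 10: ref 1 -> HIT, frames=[4,1,3] (faults so far: 4)
  step 11: ref 4 -> HIT, frames=[4,1,3] (faults so far: 4)
  step 12: ref 3 -> HIT, frames=[4,1,3] (faults so far: 4)
  step 13: ref 2 -> FAULT, evict 1, frames=[4,2,3] (faults so far: 5)
  step 14: ref 1 -> FAULT, evict 3, frames=[4,2,1] (faults so far: 6)
  step 15: ref 2 -> HIT, frames=[4,2,1] (faults so far: 6)
  FIFO total faults: 6
--- LRU ---
  step 0: ref 2 -> FAULT, frames=[2,-,-] (faults so far: 1)
  step 1: ref 1 -> FAULT, frames=[2,1,-] (faults so far: 2)
  step 2: ref 3 -> FAULT, frames=[2,1,3] (faults so far: 3)
  step 3: ref 2 -> HIT, frames=[2,1,3] (faults so far: 3)
  step 4: ref 2 -> HIT, frames=[2,1,3] (faults so far: 3)
  step 5: ref 3 -> HIT, frames=[2,1,3] (faults so far: 3)
  step 6: ref 4 -> FAULT, evict 1, frames=[2,4,3] (faults so far: 4)
  step 7: ref 4 -> HIT, frames=[2,4,3] (faults so far: 4)
  step 8: ref 3 -> HIT, frames=[2,4,3] (faults so far: 4)
  step 9: ref 1 -> FAULT, evict 2, frames=[1,4,3] (faults so far: 5)
  step 10: ref 1 -> HIT, frames=[1,4,3] (faults so far: 5)
  step 11: ref 4 -> HIT, frames=[1,4,3] (faults so far: 5)
  step 12: ref 3 -> HIT, frames=[1,4,3] (faults so far: 5)
  step 13: ref 2 -> FAULT, evict 1, frames=[2,4,3] (faults so far: 6)
  step 14: ref 1 -> FAULT, evict 4, frames=[2,1,3] (faults so far: 7)
  step 15: ref 2 -> HIT, frames=[2,1,3] (faults so far: 7)
  LRU total faults: 7
--- Optimal ---
  step 0: ref 2 -> FAULT, frames=[2,-,-] (faults so far: 1)
  step 1: ref 1 -> FAULT, frames=[2,1,-] (faults so far: 2)
  step 2: ref 3 -> FAULT, frames=[2,1,3] (faults so far: 3)
  step 3: ref 2 -> HIT, frames=[2,1,3] (faults so far: 3)
  step 4: ref 2 -> HIT, frames=[2,1,3] (faults so far: 3)
  step 5: ref 3 -> HIT, frames=[2,1,3] (faults so far: 3)
  step 6: ref 4 -> FAULT, evict 2, frames=[4,1,3] (faults so far: 4)
  step 7: ref 4 -> HIT, frames=[4,1,3] (faults so far: 4)
  step 8: ref 3 -> HIT, frames=[4,1,3] (faults so far: 4)
  step 9: ref 1 -> HIT, frames=[4,1,3] (faults so far: 4)
  step 10: ref 1 -> HIT, frames=[4,1,3] (faults so far: 4)
  step 11: ref 4 -> HIT, frames=[4,1,3] (faults so far: 4)
  step 12: ref 3 -> HIT, frames=[4,1,3] (faults so far: 4)
  step 13: ref 2 -> FAULT, evict 3, frames=[4,1,2] (faults so far: 5)
  step 14: ref 1 -> HIT, frames=[4,1,2] (faults so far: 5)
  step 15: ref 2 -> HIT, frames=[4,1,2] (faults so far: 5)
  Optimal total faults: 5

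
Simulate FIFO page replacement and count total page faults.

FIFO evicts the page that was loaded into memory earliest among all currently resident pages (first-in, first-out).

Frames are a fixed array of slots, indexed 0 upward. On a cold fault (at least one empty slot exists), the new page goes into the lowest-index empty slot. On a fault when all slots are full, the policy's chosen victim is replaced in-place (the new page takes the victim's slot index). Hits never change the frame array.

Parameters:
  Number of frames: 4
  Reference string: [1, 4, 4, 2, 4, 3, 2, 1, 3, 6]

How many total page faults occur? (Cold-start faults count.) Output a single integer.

Answer: 5

Derivation:
Step 0: ref 1 → FAULT, frames=[1,-,-,-]
Step 1: ref 4 → FAULT, frames=[1,4,-,-]
Step 2: ref 4 → HIT, frames=[1,4,-,-]
Step 3: ref 2 → FAULT, frames=[1,4,2,-]
Step 4: ref 4 → HIT, frames=[1,4,2,-]
Step 5: ref 3 → FAULT, frames=[1,4,2,3]
Step 6: ref 2 → HIT, frames=[1,4,2,3]
Step 7: ref 1 → HIT, frames=[1,4,2,3]
Step 8: ref 3 → HIT, frames=[1,4,2,3]
Step 9: ref 6 → FAULT (evict 1), frames=[6,4,2,3]
Total faults: 5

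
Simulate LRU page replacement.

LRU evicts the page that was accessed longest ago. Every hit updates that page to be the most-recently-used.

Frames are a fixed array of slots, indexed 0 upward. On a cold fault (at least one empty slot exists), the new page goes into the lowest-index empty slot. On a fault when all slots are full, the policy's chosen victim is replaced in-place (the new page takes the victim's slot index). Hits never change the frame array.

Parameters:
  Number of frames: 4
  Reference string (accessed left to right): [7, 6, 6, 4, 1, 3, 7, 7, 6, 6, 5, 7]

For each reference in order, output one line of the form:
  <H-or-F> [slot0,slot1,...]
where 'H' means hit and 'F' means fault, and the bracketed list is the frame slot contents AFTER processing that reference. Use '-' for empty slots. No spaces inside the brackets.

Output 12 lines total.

F [7,-,-,-]
F [7,6,-,-]
H [7,6,-,-]
F [7,6,4,-]
F [7,6,4,1]
F [3,6,4,1]
F [3,7,4,1]
H [3,7,4,1]
F [3,7,6,1]
H [3,7,6,1]
F [3,7,6,5]
H [3,7,6,5]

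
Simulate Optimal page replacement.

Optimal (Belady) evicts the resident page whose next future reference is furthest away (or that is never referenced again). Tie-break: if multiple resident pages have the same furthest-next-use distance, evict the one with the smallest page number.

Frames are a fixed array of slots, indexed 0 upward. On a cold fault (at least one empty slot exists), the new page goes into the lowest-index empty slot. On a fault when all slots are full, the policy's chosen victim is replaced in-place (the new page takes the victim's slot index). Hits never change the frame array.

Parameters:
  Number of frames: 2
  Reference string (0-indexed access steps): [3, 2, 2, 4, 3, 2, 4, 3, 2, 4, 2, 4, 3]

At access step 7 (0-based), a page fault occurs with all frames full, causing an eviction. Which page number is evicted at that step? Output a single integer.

Answer: 4

Derivation:
Step 0: ref 3 -> FAULT, frames=[3,-]
Step 1: ref 2 -> FAULT, frames=[3,2]
Step 2: ref 2 -> HIT, frames=[3,2]
Step 3: ref 4 -> FAULT, evict 2, frames=[3,4]
Step 4: ref 3 -> HIT, frames=[3,4]
Step 5: ref 2 -> FAULT, evict 3, frames=[2,4]
Step 6: ref 4 -> HIT, frames=[2,4]
Step 7: ref 3 -> FAULT, evict 4, frames=[2,3]
At step 7: evicted page 4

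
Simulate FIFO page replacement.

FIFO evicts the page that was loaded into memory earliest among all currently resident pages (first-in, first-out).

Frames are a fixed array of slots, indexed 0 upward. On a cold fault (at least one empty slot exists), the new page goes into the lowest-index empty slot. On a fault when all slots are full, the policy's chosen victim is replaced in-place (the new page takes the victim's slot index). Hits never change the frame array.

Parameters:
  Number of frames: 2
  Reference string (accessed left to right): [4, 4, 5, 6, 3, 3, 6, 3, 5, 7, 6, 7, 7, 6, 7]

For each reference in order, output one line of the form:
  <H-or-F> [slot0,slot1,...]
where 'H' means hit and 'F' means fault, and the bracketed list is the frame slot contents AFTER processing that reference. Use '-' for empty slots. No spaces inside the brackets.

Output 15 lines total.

F [4,-]
H [4,-]
F [4,5]
F [6,5]
F [6,3]
H [6,3]
H [6,3]
H [6,3]
F [5,3]
F [5,7]
F [6,7]
H [6,7]
H [6,7]
H [6,7]
H [6,7]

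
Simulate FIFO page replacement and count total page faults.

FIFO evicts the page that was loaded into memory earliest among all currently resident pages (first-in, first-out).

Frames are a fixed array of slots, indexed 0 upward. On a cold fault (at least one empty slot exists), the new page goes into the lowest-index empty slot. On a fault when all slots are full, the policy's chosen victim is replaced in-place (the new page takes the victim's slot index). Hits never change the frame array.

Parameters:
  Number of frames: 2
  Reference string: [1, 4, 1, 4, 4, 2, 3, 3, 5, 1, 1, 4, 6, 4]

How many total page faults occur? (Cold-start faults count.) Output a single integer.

Step 0: ref 1 → FAULT, frames=[1,-]
Step 1: ref 4 → FAULT, frames=[1,4]
Step 2: ref 1 → HIT, frames=[1,4]
Step 3: ref 4 → HIT, frames=[1,4]
Step 4: ref 4 → HIT, frames=[1,4]
Step 5: ref 2 → FAULT (evict 1), frames=[2,4]
Step 6: ref 3 → FAULT (evict 4), frames=[2,3]
Step 7: ref 3 → HIT, frames=[2,3]
Step 8: ref 5 → FAULT (evict 2), frames=[5,3]
Step 9: ref 1 → FAULT (evict 3), frames=[5,1]
Step 10: ref 1 → HIT, frames=[5,1]
Step 11: ref 4 → FAULT (evict 5), frames=[4,1]
Step 12: ref 6 → FAULT (evict 1), frames=[4,6]
Step 13: ref 4 → HIT, frames=[4,6]
Total faults: 8

Answer: 8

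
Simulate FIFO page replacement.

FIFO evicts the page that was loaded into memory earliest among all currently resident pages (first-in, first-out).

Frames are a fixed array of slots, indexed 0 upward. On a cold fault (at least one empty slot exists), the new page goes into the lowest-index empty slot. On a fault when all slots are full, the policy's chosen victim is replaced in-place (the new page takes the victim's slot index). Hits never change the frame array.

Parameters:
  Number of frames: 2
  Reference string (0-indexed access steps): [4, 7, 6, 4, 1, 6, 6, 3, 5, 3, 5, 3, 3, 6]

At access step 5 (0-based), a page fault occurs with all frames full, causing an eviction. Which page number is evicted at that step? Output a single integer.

Answer: 4

Derivation:
Step 0: ref 4 -> FAULT, frames=[4,-]
Step 1: ref 7 -> FAULT, frames=[4,7]
Step 2: ref 6 -> FAULT, evict 4, frames=[6,7]
Step 3: ref 4 -> FAULT, evict 7, frames=[6,4]
Step 4: ref 1 -> FAULT, evict 6, frames=[1,4]
Step 5: ref 6 -> FAULT, evict 4, frames=[1,6]
At step 5: evicted page 4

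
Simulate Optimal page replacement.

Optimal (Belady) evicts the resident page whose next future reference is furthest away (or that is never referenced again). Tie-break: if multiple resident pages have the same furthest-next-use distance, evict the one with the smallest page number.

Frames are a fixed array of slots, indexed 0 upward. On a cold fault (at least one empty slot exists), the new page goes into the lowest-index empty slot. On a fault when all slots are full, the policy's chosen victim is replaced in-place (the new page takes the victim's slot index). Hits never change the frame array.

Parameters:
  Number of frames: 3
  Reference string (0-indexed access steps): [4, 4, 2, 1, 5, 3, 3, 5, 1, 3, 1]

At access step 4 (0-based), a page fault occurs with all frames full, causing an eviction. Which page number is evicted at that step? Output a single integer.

Answer: 2

Derivation:
Step 0: ref 4 -> FAULT, frames=[4,-,-]
Step 1: ref 4 -> HIT, frames=[4,-,-]
Step 2: ref 2 -> FAULT, frames=[4,2,-]
Step 3: ref 1 -> FAULT, frames=[4,2,1]
Step 4: ref 5 -> FAULT, evict 2, frames=[4,5,1]
At step 4: evicted page 2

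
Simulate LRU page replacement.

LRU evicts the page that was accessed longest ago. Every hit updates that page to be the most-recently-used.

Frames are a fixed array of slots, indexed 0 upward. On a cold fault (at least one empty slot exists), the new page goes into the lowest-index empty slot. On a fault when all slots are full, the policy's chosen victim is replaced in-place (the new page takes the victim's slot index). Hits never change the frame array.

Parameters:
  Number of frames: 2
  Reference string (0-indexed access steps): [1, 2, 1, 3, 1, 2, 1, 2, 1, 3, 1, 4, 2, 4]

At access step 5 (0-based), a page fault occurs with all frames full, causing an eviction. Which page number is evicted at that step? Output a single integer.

Step 0: ref 1 -> FAULT, frames=[1,-]
Step 1: ref 2 -> FAULT, frames=[1,2]
Step 2: ref 1 -> HIT, frames=[1,2]
Step 3: ref 3 -> FAULT, evict 2, frames=[1,3]
Step 4: ref 1 -> HIT, frames=[1,3]
Step 5: ref 2 -> FAULT, evict 3, frames=[1,2]
At step 5: evicted page 3

Answer: 3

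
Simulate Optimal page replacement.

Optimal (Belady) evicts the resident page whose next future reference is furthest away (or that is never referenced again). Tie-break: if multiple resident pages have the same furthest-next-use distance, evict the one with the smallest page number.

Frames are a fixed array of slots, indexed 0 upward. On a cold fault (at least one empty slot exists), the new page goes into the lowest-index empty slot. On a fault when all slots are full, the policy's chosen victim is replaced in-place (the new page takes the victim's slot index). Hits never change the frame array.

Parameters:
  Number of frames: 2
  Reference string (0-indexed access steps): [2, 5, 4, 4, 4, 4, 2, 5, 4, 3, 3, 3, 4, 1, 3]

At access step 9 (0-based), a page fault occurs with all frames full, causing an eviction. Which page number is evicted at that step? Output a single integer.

Step 0: ref 2 -> FAULT, frames=[2,-]
Step 1: ref 5 -> FAULT, frames=[2,5]
Step 2: ref 4 -> FAULT, evict 5, frames=[2,4]
Step 3: ref 4 -> HIT, frames=[2,4]
Step 4: ref 4 -> HIT, frames=[2,4]
Step 5: ref 4 -> HIT, frames=[2,4]
Step 6: ref 2 -> HIT, frames=[2,4]
Step 7: ref 5 -> FAULT, evict 2, frames=[5,4]
Step 8: ref 4 -> HIT, frames=[5,4]
Step 9: ref 3 -> FAULT, evict 5, frames=[3,4]
At step 9: evicted page 5

Answer: 5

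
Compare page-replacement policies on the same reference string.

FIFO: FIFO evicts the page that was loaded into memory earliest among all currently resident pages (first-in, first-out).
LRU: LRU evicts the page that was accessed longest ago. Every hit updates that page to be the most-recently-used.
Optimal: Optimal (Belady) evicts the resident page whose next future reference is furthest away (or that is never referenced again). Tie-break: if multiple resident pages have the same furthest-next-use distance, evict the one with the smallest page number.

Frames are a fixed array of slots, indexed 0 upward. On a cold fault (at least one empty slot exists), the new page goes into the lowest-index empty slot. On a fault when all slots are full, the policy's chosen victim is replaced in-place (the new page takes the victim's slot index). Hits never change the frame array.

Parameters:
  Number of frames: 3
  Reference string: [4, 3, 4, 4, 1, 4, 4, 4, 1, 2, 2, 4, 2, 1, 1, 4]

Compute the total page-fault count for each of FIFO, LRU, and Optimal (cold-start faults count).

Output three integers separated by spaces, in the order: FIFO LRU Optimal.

--- FIFO ---
  step 0: ref 4 -> FAULT, frames=[4,-,-] (faults so far: 1)
  step 1: ref 3 -> FAULT, frames=[4,3,-] (faults so far: 2)
  step 2: ref 4 -> HIT, frames=[4,3,-] (faults so far: 2)
  step 3: ref 4 -> HIT, frames=[4,3,-] (faults so far: 2)
  step 4: ref 1 -> FAULT, frames=[4,3,1] (faults so far: 3)
  step 5: ref 4 -> HIT, frames=[4,3,1] (faults so far: 3)
  step 6: ref 4 -> HIT, frames=[4,3,1] (faults so far: 3)
  step 7: ref 4 -> HIT, frames=[4,3,1] (faults so far: 3)
  step 8: ref 1 -> HIT, frames=[4,3,1] (faults so far: 3)
  step 9: ref 2 -> FAULT, evict 4, frames=[2,3,1] (faults so far: 4)
  step 10: ref 2 -> HIT, frames=[2,3,1] (faults so far: 4)
  step 11: ref 4 -> FAULT, evict 3, frames=[2,4,1] (faults so far: 5)
  step 12: ref 2 -> HIT, frames=[2,4,1] (faults so far: 5)
  step 13: ref 1 -> HIT, frames=[2,4,1] (faults so far: 5)
  step 14: ref 1 -> HIT, frames=[2,4,1] (faults so far: 5)
  step 15: ref 4 -> HIT, frames=[2,4,1] (faults so far: 5)
  FIFO total faults: 5
--- LRU ---
  step 0: ref 4 -> FAULT, frames=[4,-,-] (faults so far: 1)
  step 1: ref 3 -> FAULT, frames=[4,3,-] (faults so far: 2)
  step 2: ref 4 -> HIT, frames=[4,3,-] (faults so far: 2)
  step 3: ref 4 -> HIT, frames=[4,3,-] (faults so far: 2)
  step 4: ref 1 -> FAULT, frames=[4,3,1] (faults so far: 3)
  step 5: ref 4 -> HIT, frames=[4,3,1] (faults so far: 3)
  step 6: ref 4 -> HIT, frames=[4,3,1] (faults so far: 3)
  step 7: ref 4 -> HIT, frames=[4,3,1] (faults so far: 3)
  step 8: ref 1 -> HIT, frames=[4,3,1] (faults so far: 3)
  step 9: ref 2 -> FAULT, evict 3, frames=[4,2,1] (faults so far: 4)
  step 10: ref 2 -> HIT, frames=[4,2,1] (faults so far: 4)
  step 11: ref 4 -> HIT, frames=[4,2,1] (faults so far: 4)
  step 12: ref 2 -> HIT, frames=[4,2,1] (faults so far: 4)
  step 13: ref 1 -> HIT, frames=[4,2,1] (faults so far: 4)
  step 14: ref 1 -> HIT, frames=[4,2,1] (faults so far: 4)
  step 15: ref 4 -> HIT, frames=[4,2,1] (faults so far: 4)
  LRU total faults: 4
--- Optimal ---
  step 0: ref 4 -> FAULT, frames=[4,-,-] (faults so far: 1)
  step 1: ref 3 -> FAULT, frames=[4,3,-] (faults so far: 2)
  step 2: ref 4 -> HIT, frames=[4,3,-] (faults so far: 2)
  step 3: ref 4 -> HIT, frames=[4,3,-] (faults so far: 2)
  step 4: ref 1 -> FAULT, frames=[4,3,1] (faults so far: 3)
  step 5: ref 4 -> HIT, frames=[4,3,1] (faults so far: 3)
  step 6: ref 4 -> HIT, frames=[4,3,1] (faults so far: 3)
  step 7: ref 4 -> HIT, frames=[4,3,1] (faults so far: 3)
  step 8: ref 1 -> HIT, frames=[4,3,1] (faults so far: 3)
  step 9: ref 2 -> FAULT, evict 3, frames=[4,2,1] (faults so far: 4)
  step 10: ref 2 -> HIT, frames=[4,2,1] (faults so far: 4)
  step 11: ref 4 -> HIT, frames=[4,2,1] (faults so far: 4)
  step 12: ref 2 -> HIT, frames=[4,2,1] (faults so far: 4)
  step 13: ref 1 -> HIT, frames=[4,2,1] (faults so far: 4)
  step 14: ref 1 -> HIT, frames=[4,2,1] (faults so far: 4)
  step 15: ref 4 -> HIT, frames=[4,2,1] (faults so far: 4)
  Optimal total faults: 4

Answer: 5 4 4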